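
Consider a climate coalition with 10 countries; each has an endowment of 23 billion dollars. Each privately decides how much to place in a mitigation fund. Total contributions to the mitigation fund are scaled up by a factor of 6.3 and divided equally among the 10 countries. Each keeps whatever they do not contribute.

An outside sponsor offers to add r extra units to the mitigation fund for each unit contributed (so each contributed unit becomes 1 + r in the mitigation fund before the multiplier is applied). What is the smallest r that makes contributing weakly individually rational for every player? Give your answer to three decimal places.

0.587

With matching at rate r, one contributed unit becomes (1 + r) in the mitigation fund and returns 6.3 × (1 + r) / 10 to the contributor.
Setting this equal to 1: 1 + r = 10/6.3 = 1.5873.
So the minimum matching rate is r = 1.5873 − 1 = 0.587.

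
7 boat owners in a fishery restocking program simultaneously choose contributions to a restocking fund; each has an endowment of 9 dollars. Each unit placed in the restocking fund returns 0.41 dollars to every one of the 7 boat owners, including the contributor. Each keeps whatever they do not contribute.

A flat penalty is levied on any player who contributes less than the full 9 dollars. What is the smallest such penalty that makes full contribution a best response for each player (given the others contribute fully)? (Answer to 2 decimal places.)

5.31 dollars

Given the others contribute fully, the best deviation is to contribute 0 (any partial contribution still incurs the fine and gives up units whose private return 0.41 is below 1).
Deviating from 9 to 0 saves 9 dollars but forfeits the deviator's share of the drop in the restocking fund: 0.41 × 9 = 3.69.
So the deviation gain is 9 − 3.69 = 5.31, and the fine must be at least 5.31 dollars to wipe it out.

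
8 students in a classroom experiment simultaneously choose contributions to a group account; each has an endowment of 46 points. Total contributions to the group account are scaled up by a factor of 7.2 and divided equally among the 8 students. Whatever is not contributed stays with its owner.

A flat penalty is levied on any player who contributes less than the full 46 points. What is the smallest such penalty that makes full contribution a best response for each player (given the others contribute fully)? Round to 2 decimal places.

4.60 points

Given the others contribute fully, the best deviation is to contribute 0 (any partial contribution still incurs the fine and gives up units whose private return 0.9000 is below 1).
Deviating from 46 to 0 saves 46 points but forfeits the deviator's share of the drop in the group account: 7.2/8 × 46 = 41.40.
So the deviation gain is 46 − 41.40 = 4.60, and the fine must be at least 4.60 points to wipe it out.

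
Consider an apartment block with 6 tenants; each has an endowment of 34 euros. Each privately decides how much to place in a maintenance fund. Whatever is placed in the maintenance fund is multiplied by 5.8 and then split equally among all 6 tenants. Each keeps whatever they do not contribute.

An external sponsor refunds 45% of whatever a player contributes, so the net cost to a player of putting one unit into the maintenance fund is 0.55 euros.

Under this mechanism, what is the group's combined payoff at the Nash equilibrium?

1275.00 euros

With the mechanism, a contributed unit returns (5.8/6) / 0.55 = 1.7576 per unit of net cost to the contributor — now above 1 — so contributing fully is weakly dominant for every player.
So the Nash equilibrium is full contribution by all 6; the group earns 6 × (34 × 0.45 + 5.8 × 34) = 1275.00.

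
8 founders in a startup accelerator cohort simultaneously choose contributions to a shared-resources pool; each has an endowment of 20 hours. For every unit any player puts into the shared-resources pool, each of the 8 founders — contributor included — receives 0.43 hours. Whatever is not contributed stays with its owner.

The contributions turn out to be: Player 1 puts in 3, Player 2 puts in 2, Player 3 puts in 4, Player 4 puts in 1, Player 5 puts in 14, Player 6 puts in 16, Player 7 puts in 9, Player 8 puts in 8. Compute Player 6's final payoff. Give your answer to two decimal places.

28.51 hours

Total contributed: 3 + 2 + 4 + 1 + 14 + 16 + 9 + 8 = 57.
Each receives 0.43 × 57 = 24.51 from the shared-resources pool.
Player 6 keeps 20 − 16 = 4, so Player 6's payoff is 4 + 24.51 = 28.51.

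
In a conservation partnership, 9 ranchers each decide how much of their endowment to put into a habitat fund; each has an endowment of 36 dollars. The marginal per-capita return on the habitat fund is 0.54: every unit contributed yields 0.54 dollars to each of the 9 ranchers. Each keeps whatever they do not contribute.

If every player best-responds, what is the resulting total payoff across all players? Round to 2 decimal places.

324.00 dollars

The private return per contributed unit is 0.54 < 1, so contributing 0 is dominant for every player. At the Nash equilibrium everyone keeps their 36, and the group total is 9 × 36 = 324.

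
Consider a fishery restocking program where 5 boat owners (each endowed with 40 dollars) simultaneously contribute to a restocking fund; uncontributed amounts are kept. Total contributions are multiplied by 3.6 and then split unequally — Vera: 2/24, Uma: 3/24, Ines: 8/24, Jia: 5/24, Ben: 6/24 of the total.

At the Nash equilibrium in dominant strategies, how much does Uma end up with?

58.00 dollars

Each unit j contributes comes back to j as 3.6 × (j's share), so j prefers to contribute only if that share exceeds 1/3.6 = 0.2778; otherwise keeping the unit dominates.
Only Ines (8/24) clears that bar, contributing 40; the remaining 4 contribute 0. Total contributed: 40.
Uma keeps 40 and receives 3.6 × 40 × 3/24 = 18.00 from the restocking fund, for a payoff of 58.00.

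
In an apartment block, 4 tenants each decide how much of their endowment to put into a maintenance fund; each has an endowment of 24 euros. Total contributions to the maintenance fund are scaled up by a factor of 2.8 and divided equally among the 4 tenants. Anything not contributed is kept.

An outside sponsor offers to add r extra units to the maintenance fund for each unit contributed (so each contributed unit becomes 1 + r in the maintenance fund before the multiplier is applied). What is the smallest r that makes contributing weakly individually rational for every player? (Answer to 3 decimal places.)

With matching at rate r, one contributed unit becomes (1 + r) in the maintenance fund and returns 2.8 × (1 + r) / 4 to the contributor.
Setting this equal to 1: 1 + r = 4/2.8 = 1.4286.
So the minimum matching rate is r = 1.4286 − 1 = 0.429.

0.429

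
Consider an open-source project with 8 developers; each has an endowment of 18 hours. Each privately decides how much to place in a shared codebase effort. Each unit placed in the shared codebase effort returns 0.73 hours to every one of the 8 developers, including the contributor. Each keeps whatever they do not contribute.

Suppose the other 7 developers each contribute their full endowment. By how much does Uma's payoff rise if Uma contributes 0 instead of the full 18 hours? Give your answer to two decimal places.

Switching from a contribution of 18 to 0 lets Uma keep an extra 18 hours, but lowers the shared codebase effort by 18, which costs Uma their own share of that drop: 0.73 × 18 = 13.14.
Net gain = 18 − 13.14 = 4.86. The private return per contributed unit (0.73) is below 1, so free-riding is indeed the best response regardless of what the others do.

4.86 hours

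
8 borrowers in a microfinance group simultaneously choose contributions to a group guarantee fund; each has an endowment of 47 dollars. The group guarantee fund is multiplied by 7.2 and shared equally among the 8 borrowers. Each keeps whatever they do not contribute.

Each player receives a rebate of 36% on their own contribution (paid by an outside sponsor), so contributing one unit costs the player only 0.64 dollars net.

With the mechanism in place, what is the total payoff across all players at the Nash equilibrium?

Under the mechanism each unit contributed yields (7.2/8) / 0.64 = 1.4063 back to its contributor per unit of net cost, which exceeds 1, making full contribution the dominant choice for everyone.
At the Nash equilibrium everyone contributes 47. Group total payoff = 8 × (47 × 0.36 + 7.2 × 47) = 2842.56.

2842.56 dollars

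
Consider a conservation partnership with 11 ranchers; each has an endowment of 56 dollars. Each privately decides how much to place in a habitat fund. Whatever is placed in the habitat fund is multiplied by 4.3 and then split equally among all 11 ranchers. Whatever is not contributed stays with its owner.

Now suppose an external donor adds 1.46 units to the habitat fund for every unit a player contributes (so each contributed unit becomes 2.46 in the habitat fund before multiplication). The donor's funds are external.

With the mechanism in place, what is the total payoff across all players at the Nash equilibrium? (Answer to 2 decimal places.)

616.00 dollars

The effective private return is 4.3 × 2.46 / 11 = 0.9616, which is still under 1, so the mechanism doesn't change anyone's dominant strategy: zero contribution.
Everyone keeps their endowment and the group total is 11 × 56 = 616.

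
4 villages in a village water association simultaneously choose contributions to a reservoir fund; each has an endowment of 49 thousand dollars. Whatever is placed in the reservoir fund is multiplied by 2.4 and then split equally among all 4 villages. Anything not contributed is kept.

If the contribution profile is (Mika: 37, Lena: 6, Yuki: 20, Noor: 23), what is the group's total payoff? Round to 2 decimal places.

316.40 thousand dollars

Total contributed: 37 + 6 + 20 + 23 = 86; total kept: 4 × 49 − 86 = 110.
The reservoir fund pays out 2.4 × 86 = 206.40 in aggregate.
Group total = 110 + 206.40 = 316.40.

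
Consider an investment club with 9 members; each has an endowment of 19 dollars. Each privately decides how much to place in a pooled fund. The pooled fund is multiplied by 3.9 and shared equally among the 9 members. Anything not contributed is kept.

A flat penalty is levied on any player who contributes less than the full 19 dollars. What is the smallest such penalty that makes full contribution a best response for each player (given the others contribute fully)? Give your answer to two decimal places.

Given the others contribute fully, the best deviation is to contribute 0 (any partial contribution still incurs the fine and gives up units whose private return 0.4333 is below 1).
Deviating from 19 to 0 saves 19 dollars but forfeits the deviator's share of the drop in the pooled fund: 3.9/9 × 19 = 8.23.
So the deviation gain is 19 − 8.23 = 10.77, and the fine must be at least 10.77 dollars to wipe it out.

10.77 dollars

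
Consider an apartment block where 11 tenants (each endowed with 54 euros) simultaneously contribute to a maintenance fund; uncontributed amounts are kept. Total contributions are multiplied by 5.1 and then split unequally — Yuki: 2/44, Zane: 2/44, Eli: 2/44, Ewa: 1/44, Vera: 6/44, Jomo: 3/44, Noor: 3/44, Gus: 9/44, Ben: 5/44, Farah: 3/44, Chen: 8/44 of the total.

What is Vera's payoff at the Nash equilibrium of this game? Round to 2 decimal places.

Player j's private return per contributed unit is 5.1 × (j's share). Contributing is weakly dominant for j when that share is at least 1/5.1 = 0.1961, and contributing 0 is dominant otherwise.
The only share above 0.1961 is Gus's 9/44, contributing 54; the remaining 10 contribute 0. Total contributed: 54.
Vera keeps 54 and receives 5.1 × 54 × 6/44 = 37.55 from the maintenance fund, for a payoff of 91.55.

91.55 euros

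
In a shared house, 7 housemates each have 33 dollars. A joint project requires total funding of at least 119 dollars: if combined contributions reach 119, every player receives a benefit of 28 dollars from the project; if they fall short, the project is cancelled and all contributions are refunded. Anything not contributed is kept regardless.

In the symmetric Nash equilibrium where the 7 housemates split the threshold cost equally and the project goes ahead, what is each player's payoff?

44 dollars

Equal share of the threshold: 119/7 = 17.
At this profile no one gains by cutting their contribution: any cut drops the total below 119, the project is cancelled, contributions are refunded, and the deviator ends with 33, which is less than 33 − 17 + 28 = 44. Contributing more than 17 just wastes the excess. So contributing exactly 17 is a best response.
Each player's payoff: 33 − 17 + 28 = 44.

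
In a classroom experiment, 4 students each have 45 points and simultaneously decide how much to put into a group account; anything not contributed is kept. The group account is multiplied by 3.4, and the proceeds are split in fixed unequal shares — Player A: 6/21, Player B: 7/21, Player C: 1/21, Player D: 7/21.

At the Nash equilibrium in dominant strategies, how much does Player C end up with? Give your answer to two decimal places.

59.57 points

A player with share s gets back 3.4·s per unit contributed, so full contribution is dominant for anyone with s > 1/3.4 = 0.2941 and zero contribution is dominant for anyone below.
Player B and Player D clear that bar, contributing 45 each; the remaining 2 contribute 0. Total contributed: 90.
Player C keeps 45 and receives 3.4 × 90 × 1/21 = 14.57 from the group account, for a payoff of 59.57.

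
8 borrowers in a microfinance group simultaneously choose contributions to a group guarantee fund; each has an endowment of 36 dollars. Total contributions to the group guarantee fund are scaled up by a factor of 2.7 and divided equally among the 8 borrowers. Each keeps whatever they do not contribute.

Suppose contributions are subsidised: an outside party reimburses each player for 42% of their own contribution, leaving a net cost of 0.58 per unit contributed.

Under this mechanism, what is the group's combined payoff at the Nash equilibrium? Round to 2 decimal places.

288.00 dollars

Even with the mechanism, each unit contributed returns only (2.7/8) / 0.58 = 0.5819 per unit of net cost, so contributing nothing is still dominant.
Everyone keeps their endowment and the group total is 8 × 36 = 288.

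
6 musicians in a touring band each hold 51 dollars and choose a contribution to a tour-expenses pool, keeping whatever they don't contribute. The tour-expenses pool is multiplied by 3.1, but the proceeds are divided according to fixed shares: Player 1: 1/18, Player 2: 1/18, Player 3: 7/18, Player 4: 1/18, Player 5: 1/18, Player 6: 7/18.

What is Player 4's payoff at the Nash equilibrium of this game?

Player j's private return per contributed unit is 3.1 × (j's share). Contributing is weakly dominant for j when that share is at least 1/3.1 = 0.3226, and contributing 0 is dominant otherwise.
Player 3 and Player 6 are above the threshold, contributing 51 each; the remaining 4 contribute 0. Total contributed: 102.
Player 4 keeps 51 and receives 3.1 × 102 × 1/18 = 17.57 from the tour-expenses pool, for a payoff of 68.57.

68.57 dollars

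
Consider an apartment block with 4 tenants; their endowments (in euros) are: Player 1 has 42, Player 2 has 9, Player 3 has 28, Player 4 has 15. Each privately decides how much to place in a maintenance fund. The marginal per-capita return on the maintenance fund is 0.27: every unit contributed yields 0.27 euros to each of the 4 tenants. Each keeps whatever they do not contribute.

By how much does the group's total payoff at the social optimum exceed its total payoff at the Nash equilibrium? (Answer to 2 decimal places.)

The private return per contributed unit is 0.27 < 1 for everyone, so the Nash equilibrium is zero contribution and the group total is Σ E_j = 42 + 9 + 28 + 15 = 94.
Each contributed unit returns 1.080 to the group, so the social optimum is full contribution by everyone: group total = 1.080 × 94 = 101.52.
Efficiency loss = (1.080 − 1) × 94 = 7.52.

7.52 euros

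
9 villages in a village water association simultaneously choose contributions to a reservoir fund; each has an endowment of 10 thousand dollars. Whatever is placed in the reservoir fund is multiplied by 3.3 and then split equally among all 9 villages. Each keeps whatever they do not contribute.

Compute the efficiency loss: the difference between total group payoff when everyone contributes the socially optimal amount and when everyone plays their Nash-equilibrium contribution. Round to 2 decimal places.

207.00 thousand dollars

Each contributed unit returns 3.3/9 = 0.3667 to its contributor — below 1 — so contributing 0 is dominant for every player. At the Nash equilibrium everyone keeps their 10, and the group total is 9 × 10 = 90.
Each contributed unit returns 3.300 to the group as a whole (0.3667 to each of 9 players), which exceeds 1, so the social optimum is full contribution: group total = 3.300 × 90 = 297.00.
Efficiency loss = 297.00 − 90 = 207.00.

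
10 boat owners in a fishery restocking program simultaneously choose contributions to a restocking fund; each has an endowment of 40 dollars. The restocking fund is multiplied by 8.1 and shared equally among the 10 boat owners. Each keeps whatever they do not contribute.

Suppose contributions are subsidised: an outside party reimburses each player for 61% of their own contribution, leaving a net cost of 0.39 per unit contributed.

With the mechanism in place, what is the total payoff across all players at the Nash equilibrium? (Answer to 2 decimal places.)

The effective private return per unit is now (8.1/10) / 0.39 = 2.0769 > 1, so every player's dominant strategy flips to full contribution.
At the Nash equilibrium everyone contributes 40. Group total payoff = 10 × (40 × 0.61 + 8.1 × 40) = 3484.00.

3484.00 dollars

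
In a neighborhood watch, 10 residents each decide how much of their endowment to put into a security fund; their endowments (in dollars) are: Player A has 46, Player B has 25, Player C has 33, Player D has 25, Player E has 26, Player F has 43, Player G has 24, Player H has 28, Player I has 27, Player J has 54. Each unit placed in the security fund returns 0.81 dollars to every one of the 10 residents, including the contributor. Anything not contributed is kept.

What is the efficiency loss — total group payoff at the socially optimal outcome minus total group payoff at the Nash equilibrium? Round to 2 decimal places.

2350.10 dollars

The private return per contributed unit is 0.81 < 1 for everyone, so the Nash equilibrium is zero contribution and the group total is Σ E_j = 46 + 25 + 33 + 25 + 26 + 43 + 24 + 28 + 27 + 54 = 331.
Each contributed unit returns 8.100 to the group, so the social optimum is full contribution by everyone: group total = 8.100 × 331 = 2681.10.
Efficiency loss = (8.100 − 1) × 331 = 2350.10.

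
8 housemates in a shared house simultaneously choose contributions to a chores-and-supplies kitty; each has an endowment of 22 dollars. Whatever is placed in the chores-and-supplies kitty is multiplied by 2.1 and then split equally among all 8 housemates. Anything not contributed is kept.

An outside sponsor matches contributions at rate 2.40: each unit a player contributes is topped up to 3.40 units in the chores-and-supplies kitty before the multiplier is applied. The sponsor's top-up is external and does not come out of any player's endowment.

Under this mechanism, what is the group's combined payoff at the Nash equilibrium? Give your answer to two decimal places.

176.00 dollars

The effective private return is 2.1 × 3.40 / 8 = 0.8925, which is still under 1, so the mechanism doesn't change anyone's dominant strategy: zero contribution.
Everyone keeps their endowment and the group total is 8 × 22 = 176.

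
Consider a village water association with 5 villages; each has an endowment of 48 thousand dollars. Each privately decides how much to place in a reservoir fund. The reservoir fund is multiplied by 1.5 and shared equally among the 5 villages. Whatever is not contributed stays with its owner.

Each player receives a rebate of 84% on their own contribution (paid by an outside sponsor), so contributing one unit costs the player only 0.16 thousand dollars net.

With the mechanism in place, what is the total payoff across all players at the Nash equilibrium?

Under the mechanism each unit contributed yields (1.5/5) / 0.16 = 1.8750 back to its contributor per unit of net cost, which exceeds 1, making full contribution the dominant choice for everyone.
So the Nash equilibrium is full contribution by all 5; the group earns 5 × (48 × 0.84 + 1.5 × 48) = 561.60.

561.60 thousand dollars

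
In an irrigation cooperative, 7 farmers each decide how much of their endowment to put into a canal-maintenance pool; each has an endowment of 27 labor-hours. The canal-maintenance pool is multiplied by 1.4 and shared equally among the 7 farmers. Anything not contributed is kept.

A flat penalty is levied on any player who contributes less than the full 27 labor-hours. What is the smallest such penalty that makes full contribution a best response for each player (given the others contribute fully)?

21.60 labor-hours

Given the others contribute fully, the best deviation is to contribute 0 (any partial contribution still incurs the fine and gives up units whose private return 0.2000 is below 1).
Deviating from 27 to 0 saves 27 labor-hours but forfeits the deviator's share of the drop in the canal-maintenance pool: 1.4/7 × 27 = 5.40.
So the deviation gain is 27 − 5.40 = 21.60, and the fine must be at least 21.60 labor-hours to wipe it out.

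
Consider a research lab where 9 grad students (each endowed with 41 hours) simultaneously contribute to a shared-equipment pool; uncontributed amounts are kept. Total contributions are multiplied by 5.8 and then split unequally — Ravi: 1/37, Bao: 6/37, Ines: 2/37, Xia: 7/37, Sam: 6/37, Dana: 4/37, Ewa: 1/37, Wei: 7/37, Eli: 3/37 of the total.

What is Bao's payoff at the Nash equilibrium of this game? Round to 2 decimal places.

A player with share s gets back 5.8·s per unit contributed, so full contribution is dominant for anyone with s > 1/5.8 = 0.1724 and zero contribution is dominant for anyone below.
The shares above 0.1724 belong to Xia and Wei, contributing 41 each; the remaining 7 contribute 0. Total contributed: 82.
Bao keeps 41 and receives 5.8 × 82 × 6/37 = 77.12 from the shared-equipment pool, for a payoff of 118.12.

118.12 hours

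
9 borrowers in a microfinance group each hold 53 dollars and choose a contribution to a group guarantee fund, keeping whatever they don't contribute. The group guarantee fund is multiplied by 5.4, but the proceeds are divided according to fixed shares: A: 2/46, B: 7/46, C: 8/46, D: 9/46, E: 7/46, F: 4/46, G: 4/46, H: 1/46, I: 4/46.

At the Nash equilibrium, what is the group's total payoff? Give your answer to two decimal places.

Player j's private return per contributed unit is 5.4 × (j's share). Contributing is weakly dominant for j when that share is at least 1/5.4 = 0.1852, and contributing 0 is dominant otherwise.
The only share above 0.1852 is D's 9/46, contributing 53; the remaining 8 contribute 0. Total contributed: 53.
The group guarantee fund pays out 5.4 × 53 = 286.20 in total (split across the unequal shares, but the aggregate is all that matters for the group sum).
The 8 free-riders keep 53 each, adding 424. Group total = 424 + 286.20 = 710.20.

710.20 dollars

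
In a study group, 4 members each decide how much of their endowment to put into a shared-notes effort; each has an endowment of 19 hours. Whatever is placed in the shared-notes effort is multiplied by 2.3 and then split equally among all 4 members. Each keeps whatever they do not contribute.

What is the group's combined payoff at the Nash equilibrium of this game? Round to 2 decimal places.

76.00 hours

Each contributed unit returns 2.3/4 = 0.5750 to its contributor — below 1 — so contributing 0 is dominant for every player. At the Nash equilibrium everyone keeps their 19, and the group total is 4 × 19 = 76.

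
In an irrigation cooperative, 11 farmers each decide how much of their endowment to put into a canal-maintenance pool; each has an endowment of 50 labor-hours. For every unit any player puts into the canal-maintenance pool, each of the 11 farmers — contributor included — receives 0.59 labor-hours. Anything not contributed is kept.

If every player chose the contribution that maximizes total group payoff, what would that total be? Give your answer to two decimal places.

Each contributed unit returns 6.490 to the group as a whole (0.59 to each of 11 players), which exceeds 1, so the social optimum is full contribution: group total = 6.490 × 550 = 3569.50.

3569.50 labor-hours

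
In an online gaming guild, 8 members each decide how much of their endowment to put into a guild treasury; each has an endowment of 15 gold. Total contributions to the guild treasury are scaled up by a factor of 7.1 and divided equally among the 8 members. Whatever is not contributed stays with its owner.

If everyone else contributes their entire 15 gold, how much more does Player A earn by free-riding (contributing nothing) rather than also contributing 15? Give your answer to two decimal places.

Switching from a contribution of 15 to 0 lets Player A keep an extra 15 gold, but lowers the guild treasury by 15, which costs Player A their own share of that drop: 7.1/8 × 15 = 13.31.
Net gain = 15 − 13.31 = 1.69. The private return per contributed unit (0.8875) is below 1, so free-riding is indeed the best response regardless of what the others do.

1.69 gold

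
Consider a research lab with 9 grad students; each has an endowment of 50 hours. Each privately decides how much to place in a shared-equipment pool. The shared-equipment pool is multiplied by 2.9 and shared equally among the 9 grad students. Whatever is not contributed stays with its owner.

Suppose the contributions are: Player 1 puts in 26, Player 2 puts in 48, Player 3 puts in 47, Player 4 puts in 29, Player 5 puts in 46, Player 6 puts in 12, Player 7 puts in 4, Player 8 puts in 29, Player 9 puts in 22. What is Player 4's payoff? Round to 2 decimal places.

Total contributed: 26 + 48 + 47 + 29 + 46 + 12 + 4 + 29 + 22 = 263.
Each receives 2.9 × 263 / 9 = 84.74 from the shared-equipment pool.
Player 4 keeps 50 − 29 = 21, so Player 4's payoff is 21 + 84.74 = 105.74.

105.74 hours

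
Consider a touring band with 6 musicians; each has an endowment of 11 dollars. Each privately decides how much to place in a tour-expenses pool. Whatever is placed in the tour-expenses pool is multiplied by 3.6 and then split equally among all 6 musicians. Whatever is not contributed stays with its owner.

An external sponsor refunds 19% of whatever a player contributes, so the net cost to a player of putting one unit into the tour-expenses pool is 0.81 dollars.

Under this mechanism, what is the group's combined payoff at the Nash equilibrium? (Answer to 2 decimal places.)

The effective private return is (3.6/6) / 0.81 = 0.7407, which is still under 1, so the mechanism doesn't change anyone's dominant strategy: zero contribution.
Everyone keeps their endowment and the group total is 6 × 11 = 66.

66.00 dollars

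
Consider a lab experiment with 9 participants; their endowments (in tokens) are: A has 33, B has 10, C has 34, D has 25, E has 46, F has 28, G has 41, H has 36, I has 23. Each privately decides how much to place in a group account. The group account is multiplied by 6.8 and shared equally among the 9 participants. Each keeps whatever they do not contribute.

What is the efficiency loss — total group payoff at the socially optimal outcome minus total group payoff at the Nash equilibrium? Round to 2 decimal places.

The private return per contributed unit is 6.8/9 = 0.7556 < 1 for every player regardless of endowment, so the Nash equilibrium is zero contribution and the group total is Σ E_j = 33 + 10 + 34 + 25 + 46 + 28 + 41 + 36 + 23 = 276.
Each contributed unit returns 6.800 to the group, so the social optimum is full contribution by everyone: group total = 6.800 × 276 = 1876.80.
Efficiency loss = (6.800 − 1) × 276 = 1600.80.

1600.80 tokens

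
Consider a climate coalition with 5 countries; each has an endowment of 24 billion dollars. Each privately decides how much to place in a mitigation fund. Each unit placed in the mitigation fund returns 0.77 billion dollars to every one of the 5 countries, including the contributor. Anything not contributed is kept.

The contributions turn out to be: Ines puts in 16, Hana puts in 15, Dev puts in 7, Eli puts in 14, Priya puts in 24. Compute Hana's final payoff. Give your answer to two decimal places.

67.52 billion dollars

Total contributed: 16 + 15 + 7 + 14 + 24 = 76.
Each receives 0.77 × 76 = 58.52 from the mitigation fund.
Hana keeps 24 − 15 = 9, so Hana's payoff is 9 + 58.52 = 67.52.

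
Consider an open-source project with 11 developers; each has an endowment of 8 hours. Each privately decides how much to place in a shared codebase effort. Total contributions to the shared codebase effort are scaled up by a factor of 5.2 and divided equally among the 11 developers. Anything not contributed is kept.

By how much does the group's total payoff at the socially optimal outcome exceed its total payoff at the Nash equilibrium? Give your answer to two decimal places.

369.60 hours

Each contributed unit returns 5.2/11 = 0.4727 to its contributor — below 1 — so contributing 0 is dominant for every player. At the Nash equilibrium everyone keeps their 8, and the group total is 11 × 8 = 88.
Each contributed unit returns 5.200 to the group as a whole (0.4727 to each of 11 players), which exceeds 1, so the social optimum is full contribution: group total = 5.200 × 88 = 457.60.
Efficiency loss = 457.60 − 88 = 369.60.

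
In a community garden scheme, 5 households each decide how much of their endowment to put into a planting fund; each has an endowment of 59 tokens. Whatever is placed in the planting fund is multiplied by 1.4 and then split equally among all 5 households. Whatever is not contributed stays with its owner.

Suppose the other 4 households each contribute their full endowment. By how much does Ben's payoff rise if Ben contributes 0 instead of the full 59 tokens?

Switching from a contribution of 59 to 0 lets Ben keep an extra 59 tokens, but lowers the planting fund by 59, which costs Ben their own share of that drop: 1.4/5 × 59 = 16.52.
Net gain = 59 − 16.52 = 42.48. The private return per contributed unit (0.2800) is below 1, so free-riding is indeed the best response regardless of what the others do.

42.48 tokens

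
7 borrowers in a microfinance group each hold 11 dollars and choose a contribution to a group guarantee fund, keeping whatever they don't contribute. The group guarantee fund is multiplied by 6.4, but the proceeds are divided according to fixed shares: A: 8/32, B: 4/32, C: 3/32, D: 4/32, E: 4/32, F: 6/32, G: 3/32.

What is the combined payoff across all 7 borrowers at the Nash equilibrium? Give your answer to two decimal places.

195.80 dollars

For player j, contributing a unit is worthwhile iff 6.4 × (j's share) ≥ 1, i.e. iff j's share is at least 0.1563.
A and F are above the threshold, contributing 11 each; the remaining 5 contribute 0. Total contributed: 22.
The group guarantee fund pays out 6.4 × 22 = 140.80 in total (split across the unequal shares, but the aggregate is all that matters for the group sum).
The 5 free-riders keep 11 each, adding 55. Group total = 55 + 140.80 = 195.80.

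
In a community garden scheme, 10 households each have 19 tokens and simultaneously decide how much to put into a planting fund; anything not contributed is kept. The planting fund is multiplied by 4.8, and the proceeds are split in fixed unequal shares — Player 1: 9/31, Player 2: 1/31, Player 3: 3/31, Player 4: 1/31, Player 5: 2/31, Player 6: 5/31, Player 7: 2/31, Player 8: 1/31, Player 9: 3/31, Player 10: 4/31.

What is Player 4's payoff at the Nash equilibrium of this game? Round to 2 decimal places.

For player j, contributing a unit is worthwhile iff 4.8 × (j's share) ≥ 1, i.e. iff j's share is at least 0.2083.
The only share above 0.2083 is Player 1's 9/31, contributing 19; the remaining 9 contribute 0. Total contributed: 19.
Player 4 keeps 19 and receives 4.8 × 19 × 1/31 = 2.94 from the planting fund, for a payoff of 21.94.

21.94 tokens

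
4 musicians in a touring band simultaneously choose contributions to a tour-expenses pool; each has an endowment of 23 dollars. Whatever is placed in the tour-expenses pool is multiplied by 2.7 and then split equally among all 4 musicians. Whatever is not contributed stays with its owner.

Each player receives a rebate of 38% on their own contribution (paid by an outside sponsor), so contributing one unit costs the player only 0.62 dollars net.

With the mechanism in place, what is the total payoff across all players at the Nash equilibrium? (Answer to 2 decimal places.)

The effective private return per unit is now (2.7/4) / 0.62 = 1.0887 > 1, so every player's dominant strategy flips to full contribution.
At the Nash equilibrium everyone contributes 23. Group total payoff = 4 × (23 × 0.38 + 2.7 × 23) = 283.36.

283.36 dollars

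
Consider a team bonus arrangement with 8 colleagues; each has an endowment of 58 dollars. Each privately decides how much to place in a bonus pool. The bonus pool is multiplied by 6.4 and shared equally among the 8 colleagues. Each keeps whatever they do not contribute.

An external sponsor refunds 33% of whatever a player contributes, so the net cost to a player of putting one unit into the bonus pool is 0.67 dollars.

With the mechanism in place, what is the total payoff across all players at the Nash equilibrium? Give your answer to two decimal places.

3122.72 dollars

The effective private return per unit is now (6.4/8) / 0.67 = 1.1940 > 1, so every player's dominant strategy flips to full contribution.
At the Nash equilibrium everyone contributes 58. Group total payoff = 8 × (58 × 0.33 + 6.4 × 58) = 3122.72.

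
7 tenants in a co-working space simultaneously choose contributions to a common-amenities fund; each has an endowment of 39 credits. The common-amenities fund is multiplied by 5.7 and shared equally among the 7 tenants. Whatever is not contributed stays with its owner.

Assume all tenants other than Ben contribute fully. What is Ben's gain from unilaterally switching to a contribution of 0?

7.24 credits

Switching from a contribution of 39 to 0 lets Ben keep an extra 39 credits, but lowers the common-amenities fund by 39, which costs Ben their own share of that drop: 5.7/7 × 39 = 31.76.
Net gain = 39 − 31.76 = 7.24. The private return per contributed unit (0.8143) is below 1, so free-riding is indeed the best response regardless of what the others do.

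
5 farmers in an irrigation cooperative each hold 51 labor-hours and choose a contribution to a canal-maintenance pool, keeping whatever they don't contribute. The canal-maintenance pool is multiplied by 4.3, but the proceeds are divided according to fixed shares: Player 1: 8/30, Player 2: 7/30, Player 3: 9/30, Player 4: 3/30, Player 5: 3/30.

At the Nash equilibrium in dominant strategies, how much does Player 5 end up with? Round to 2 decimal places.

Player j's private return per contributed unit is 4.3 × (j's share). Contributing is weakly dominant for j when that share is at least 1/4.3 = 0.2326, and contributing 0 is dominant otherwise.
Player 1, Player 2 and Player 3 are above the threshold, contributing 51 each; the remaining 2 contribute 0. Total contributed: 153.
Player 5 keeps 51 and receives 4.3 × 153 × 3/30 = 65.79 from the canal-maintenance pool, for a payoff of 116.79.

116.79 labor-hours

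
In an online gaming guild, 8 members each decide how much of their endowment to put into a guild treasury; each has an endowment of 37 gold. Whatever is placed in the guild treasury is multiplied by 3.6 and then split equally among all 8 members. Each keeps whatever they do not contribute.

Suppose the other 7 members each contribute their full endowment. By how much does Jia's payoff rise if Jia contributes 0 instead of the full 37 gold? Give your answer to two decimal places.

20.35 gold

Switching from a contribution of 37 to 0 lets Jia keep an extra 37 gold, but lowers the guild treasury by 37, which costs Jia their own share of that drop: 3.6/8 × 37 = 16.65.
Net gain = 37 − 16.65 = 20.35. The private return per contributed unit (0.4500) is below 1, so free-riding is indeed the best response regardless of what the others do.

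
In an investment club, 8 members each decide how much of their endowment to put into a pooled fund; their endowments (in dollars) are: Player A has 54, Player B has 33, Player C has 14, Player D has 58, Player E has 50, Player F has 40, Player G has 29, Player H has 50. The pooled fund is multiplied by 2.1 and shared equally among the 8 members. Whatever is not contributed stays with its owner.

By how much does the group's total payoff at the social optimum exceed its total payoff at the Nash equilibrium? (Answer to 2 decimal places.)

The private return per contributed unit is 2.1/8 = 0.2625 < 1 for every player regardless of endowment, so the Nash equilibrium is zero contribution and the group total is Σ E_j = 54 + 33 + 14 + 58 + 50 + 40 + 29 + 50 = 328.
Each contributed unit returns 2.100 to the group, so the social optimum is full contribution by everyone: group total = 2.100 × 328 = 688.80.
Efficiency loss = (2.100 − 1) × 328 = 360.80.

360.80 dollars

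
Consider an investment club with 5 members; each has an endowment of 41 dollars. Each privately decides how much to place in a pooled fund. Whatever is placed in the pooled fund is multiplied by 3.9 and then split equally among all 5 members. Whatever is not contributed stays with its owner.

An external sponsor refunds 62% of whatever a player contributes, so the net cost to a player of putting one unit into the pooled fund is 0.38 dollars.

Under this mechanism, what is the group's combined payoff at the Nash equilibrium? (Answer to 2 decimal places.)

With the mechanism, a contributed unit returns (3.9/5) / 0.38 = 2.0526 per unit of net cost to the contributor — now above 1 — so contributing fully is weakly dominant for every player.
So the Nash equilibrium is full contribution by all 5; the group earns 5 × (41 × 0.62 + 3.9 × 41) = 926.60.

926.60 dollars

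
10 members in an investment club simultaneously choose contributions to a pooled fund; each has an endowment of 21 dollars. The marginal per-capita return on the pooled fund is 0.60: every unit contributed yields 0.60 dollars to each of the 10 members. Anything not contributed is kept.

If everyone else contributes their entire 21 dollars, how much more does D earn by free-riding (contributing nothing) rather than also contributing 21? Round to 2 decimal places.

Switching from a contribution of 21 to 0 lets D keep an extra 21 dollars, but lowers the pooled fund by 21, which costs D their own share of that drop: 0.60 × 21 = 12.60.
Net gain = 21 − 12.60 = 8.40. The private return per contributed unit (0.60) is below 1, so free-riding is indeed the best response regardless of what the others do.

8.40 dollars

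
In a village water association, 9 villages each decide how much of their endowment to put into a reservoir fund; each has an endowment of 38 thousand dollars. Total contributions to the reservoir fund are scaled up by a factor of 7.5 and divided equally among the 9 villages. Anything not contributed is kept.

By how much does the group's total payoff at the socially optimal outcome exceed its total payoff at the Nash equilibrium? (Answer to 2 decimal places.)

2223.00 thousand dollars

Each contributed unit returns 7.5/9 = 0.8333 to its contributor — below 1 — so contributing 0 is dominant for every player. At the Nash equilibrium everyone keeps their 38, and the group total is 9 × 38 = 342.
Each contributed unit returns 7.500 to the group as a whole (0.8333 to each of 9 players), which exceeds 1, so the social optimum is full contribution: group total = 7.500 × 342 = 2565.00.
Efficiency loss = 2565.00 − 342 = 2223.00.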